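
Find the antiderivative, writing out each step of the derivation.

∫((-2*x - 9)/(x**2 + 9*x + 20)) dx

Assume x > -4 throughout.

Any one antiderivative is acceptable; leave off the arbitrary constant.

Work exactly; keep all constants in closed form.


Step 1. Decompose ∫((-2*x - 9)/(x**2 + 9*x + 20)) dx by partial fractions, (-2*x - 9)/(x**2 + 9*x + 20) = -1/(x + 5) - 1/(x + 4): now ∫(-1/(x + 4)) dx + ∫(-1/(x + 5)) dx.
Step 2. Evaluate the standard form [assuming x > -5]: now -log(x + 5) + ∫(-1/(x + 4)) dx.
Step 3. Evaluate the standard form [assuming x > -4]: now -log(x + 4) - log(x + 5).
Answer: -log(x + 4) - log(x + 5).


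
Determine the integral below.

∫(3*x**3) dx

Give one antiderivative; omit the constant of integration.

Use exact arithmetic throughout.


Answer: 3*x**4/4.


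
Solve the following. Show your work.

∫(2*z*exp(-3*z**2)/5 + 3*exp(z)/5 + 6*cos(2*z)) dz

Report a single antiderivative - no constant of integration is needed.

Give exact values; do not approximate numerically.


Step 1. Rewrite: now ∫(2*z*exp(-3*z**2)/5) dz + ∫(3*exp(z)/5) dz + ∫(6*cos(2*z)) dz.
Step 2. Evaluate the standard form: now 3*sin(2*z) + ∫(2*z*exp(-3*z**2)/5) dz + ∫(3*exp(z)/5) dz.
Step 3. Substitute u = z**2, turning ∫(2*z*exp(-3*z**2)/5) dz into ∫(exp(-3*u)/5) du: now 3*sin(2*z) + ∫(exp(-3*u)/5) du + ∫(3*exp(z)/5) dz.
Step 4. Evaluate the standard form: now 3*sin(2*z) + ∫(3*exp(z)/5) dz - exp(-3*u)/15.
Step 5. Substitute back u = z**2: now 3*sin(2*z) + ∫(3*exp(z)/5) dz - exp(-3*z**2)/15.
Step 6. Evaluate the standard form: now 3*exp(z)/5 + 3*sin(2*z) - exp(-3*z**2)/15.
Answer: 3*exp(z)/5 + 3*sin(2*z) - exp(-3*z**2)/15.


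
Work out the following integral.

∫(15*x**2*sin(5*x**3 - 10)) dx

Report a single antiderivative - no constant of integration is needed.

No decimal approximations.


Answer: -cos(5*x**3 - 10).


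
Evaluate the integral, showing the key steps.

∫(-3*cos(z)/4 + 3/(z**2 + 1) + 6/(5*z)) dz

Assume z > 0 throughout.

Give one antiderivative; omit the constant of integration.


Step 1. Rewrite: now ∫(6/(5*z)) dz + ∫(3/(z**2 + 1)) dz + ∫(-3*cos(z)/4) dz.
Step 2. Evaluate the standard form: now 3*atan(z) + ∫(6/(5*z)) dz + ∫(-3*cos(z)/4) dz.
Step 3. Evaluate the standard form: now -3*sin(z)/4 + 3*atan(z) + ∫(6/(5*z)) dz.
Step 4. Evaluate the standard form [assuming z > 0]: now 6*log(z)/5 - 3*sin(z)/4 + 3*atan(z).
Answer: 6*log(z)/5 - 3*sin(z)/4 + 3*atan(z).


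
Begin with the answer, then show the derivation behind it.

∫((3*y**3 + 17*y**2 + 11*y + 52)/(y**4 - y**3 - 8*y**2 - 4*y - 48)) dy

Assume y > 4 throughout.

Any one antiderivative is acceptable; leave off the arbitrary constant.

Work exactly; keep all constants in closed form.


The answer is 4*log(y - 4) - log(y + 3) + atan(y/2)/2.
Step 1. Decompose ∫((3*y**3 + 17*y**2 + 11*y + 52)/(y**4 - y**3 - 8*y**2 - 4*y - 48)) dy by partial fractions, (3*y**3 + 17*y**2 + 11*y + 52)/(y**4 - y**3 - 8*y**2 - 4*y - 48) = 1/(y**2 + 4) - 1/(y + 3) + 4/(y - 4): now ∫(4/(y - 4)) dy + ∫(-1/(y + 3)) dy + ∫(1/(y**2 + 4)) dy.
Step 2. Evaluate the standard form [assuming y > 4]: now 4*log(y - 4) + ∫(-1/(y + 3)) dy + ∫(1/(y**2 + 4)) dy.
Step 3. Evaluate the standard form [assuming y > -3]: now 4*log(y - 4) - log(y + 3) + ∫(1/(y**2 + 4)) dy.
Step 4. Evaluate the standard form: now 4*log(y - 4) - log(y + 3) + atan(y/2)/2.
Answer: 4*log(y - 4) - log(y + 3) + atan(y/2)/2.


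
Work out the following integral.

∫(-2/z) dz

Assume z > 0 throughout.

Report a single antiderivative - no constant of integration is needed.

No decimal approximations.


Answer: -2*log(z).


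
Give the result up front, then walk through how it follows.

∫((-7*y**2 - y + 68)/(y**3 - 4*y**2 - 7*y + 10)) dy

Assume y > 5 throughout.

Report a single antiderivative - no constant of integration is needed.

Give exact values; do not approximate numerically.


The answer is -4*log(y - 5) - 5*log(y - 1) + 2*log(y + 2).
Step 1. Decompose ∫((-7*y**2 - y + 68)/(y**3 - 4*y**2 - 7*y + 10)) dy by partial fractions, (-7*y**2 - y + 68)/(y**3 - 4*y**2 - 7*y + 10) = 2/(y + 2) - 5/(y - 1) - 4/(y - 5): now ∫(-4/(y - 5)) dy + ∫(-5/(y - 1)) dy + ∫(2/(y + 2)) dy.
Step 2. Evaluate the standard form [assuming y > 1]: now -5*log(y - 1) + ∫(-4/(y - 5)) dy + ∫(2/(y + 2)) dy.
Step 3. Evaluate the standard form [assuming y > -2]: now -5*log(y - 1) + 2*log(y + 2) + ∫(-4/(y - 5)) dy.
Step 4. Evaluate the standard form [assuming y > 5]: now -4*log(y - 5) - 5*log(y - 1) + 2*log(y + 2).
Answer: -4*log(y - 5) - 5*log(y - 1) + 2*log(y + 2).


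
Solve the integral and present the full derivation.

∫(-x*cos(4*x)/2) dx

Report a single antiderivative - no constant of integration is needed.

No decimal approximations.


Step 1. Integrate ∫(-x*cos(4*x)/2) dx by parts with u = x, dv = (-cos(4*x)/2) dx, so v = -sin(4*x)/8: now -x*sin(4*x)/8 + ∫(sin(4*x)/8) dx.
Step 2. Evaluate the standard form: now -x*sin(4*x)/8 - cos(4*x)/32.
Answer: -x*sin(4*x)/8 - cos(4*x)/32.


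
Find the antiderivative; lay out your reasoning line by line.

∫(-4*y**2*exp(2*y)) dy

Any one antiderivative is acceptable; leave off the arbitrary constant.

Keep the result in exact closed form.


Step 1. Integrate ∫(-4*y**2*exp(2*y)) dy by parts with u = y**2, dv = (-4*exp(2*y)) dy, so v = -2*exp(2*y): now -2*y**2*exp(2*y) + ∫(4*y*exp(2*y)) dy.
Step 2. Integrate ∫(4*y*exp(2*y)) dy by parts with u = y, dv = (4*exp(2*y)) dy, so v = 2*exp(2*y): now -2*y**2*exp(2*y) + 2*y*exp(2*y) + ∫(-2*exp(2*y)) dy.
Step 3. Evaluate the standard form: now -2*y**2*exp(2*y) + 2*y*exp(2*y) - exp(2*y).
Answer: -2*y**2*exp(2*y) + 2*y*exp(2*y) - exp(2*y).


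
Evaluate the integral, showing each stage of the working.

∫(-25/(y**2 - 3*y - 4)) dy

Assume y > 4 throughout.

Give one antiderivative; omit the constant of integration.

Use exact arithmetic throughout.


Step 1. Decompose ∫(-25/(y**2 - 3*y - 4)) dy by partial fractions, -25/(y**2 - 3*y - 4) = 5/(y + 1) - 5/(y - 4): now ∫(-5/(y - 4)) dy + ∫(5/(y + 1)) dy.
Step 2. Evaluate the standard form [assuming y > -1]: now 5*log(y + 1) + ∫(-5/(y - 4)) dy.
Step 3. Evaluate the standard form [assuming y > 4]: now -5*log(y - 4) + 5*log(y + 1).
Answer: -5*log(y - 4) + 5*log(y + 1).


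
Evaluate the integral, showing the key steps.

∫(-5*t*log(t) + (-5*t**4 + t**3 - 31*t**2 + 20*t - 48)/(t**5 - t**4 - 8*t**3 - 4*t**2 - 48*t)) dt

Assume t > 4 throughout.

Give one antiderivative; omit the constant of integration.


Step 1. Rewrite: now ∫(-5*t*log(t)) dt + ∫((-5*t**4 + t**3 - 31*t**2 + 20*t - 48)/(t**5 - t**4 - 8*t**3 - 4*t**2 - 48*t)) dt.
Step 2. Decompose ∫((-5*t**4 + t**3 - 31*t**2 + 20*t - 48)/(t**5 - t**4 - 8*t**3 - 4*t**2 - 48*t)) dt by partial fractions, (-5*t**4 + t**3 - 31*t**2 + 20*t - 48)/(t**5 - t**4 - 8*t**3 - 4*t**2 - 48*t) = -1/(t**2 + 4) - 3/(t + 3) - 3/(t - 4) + 1/t: now ∫(1/t) dt + ∫(-5*t*log(t)) dt + ∫(-3/(t - 4)) dt + ∫(-3/(t + 3)) dt + ∫(-1/(t**2 + 4)) dt.
Step 3. Evaluate the standard form [assuming t > -3]: now -3*log(t + 3) + ∫(1/t) dt + ∫(-5*t*log(t)) dt + ∫(-3/(t - 4)) dt + ∫(-1/(t**2 + 4)) dt.
Step 4. Evaluate the standard form [assuming t > 0]: now log(t) - 3*log(t + 3) + ∫(-5*t*log(t)) dt + ∫(-3/(t - 4)) dt + ∫(-1/(t**2 + 4)) dt.
Step 5. Evaluate the standard form [assuming t > 4]: now log(t) - 3*log(t - 4) - 3*log(t + 3) + ∫(-5*t*log(t)) dt + ∫(-1/(t**2 + 4)) dt.
Step 6. Evaluate the standard form: now log(t) - 3*log(t - 4) - 3*log(t + 3) - atan(t/2)/2 + ∫(-5*t*log(t)) dt.
Step 7. Integrate ∫(-5*t*log(t)) dt by parts with u = log(t), dv = (-5*t) dt, so v = -5*t**2/2 [assuming t > 0]: now -5*t**2*log(t)/2 + log(t) - 3*log(t - 4) - 3*log(t + 3) - atan(t/2)/2 + ∫(5*t/2) dt.
Step 8. Evaluate the standard form: now -5*t**2*log(t)/2 + 5*t**2/4 + log(t) - 3*log(t - 4) - 3*log(t + 3) - atan(t/2)/2.
Answer: -5*t**2*log(t)/2 + 5*t**2/4 + log(t) - 3*log(t - 4) - 3*log(t + 3) - atan(t/2)/2.


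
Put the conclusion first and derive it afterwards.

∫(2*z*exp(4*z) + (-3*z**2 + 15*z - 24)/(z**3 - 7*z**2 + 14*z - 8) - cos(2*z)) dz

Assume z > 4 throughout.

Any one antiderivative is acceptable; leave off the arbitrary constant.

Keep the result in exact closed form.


The answer is z*exp(4*z)/2 - exp(4*z)/8 - 2*log(z - 4) + 3*log(z - 2) - 4*log(z - 1) - sin(2*z)/2.
Step 1. Rewrite: now ∫(2*z*exp(4*z)) dz + ∫((-3*z**2 + 15*z - 24)/(z**3 - 7*z**2 + 14*z - 8)) dz + ∫(-cos(2*z)) dz.
Step 2. Decompose ∫((-3*z**2 + 15*z - 24)/(z**3 - 7*z**2 + 14*z - 8)) dz by partial fractions, (-3*z**2 + 15*z - 24)/(z**3 - 7*z**2 + 14*z - 8) = -4/(z - 1) + 3/(z - 2) - 2/(z - 4): now ∫(2*z*exp(4*z)) dz + ∫(-2/(z - 4)) dz + ∫(3/(z - 2)) dz + ∫(-4/(z - 1)) dz + ∫(-cos(2*z)) dz.
Step 3. Evaluate the standard form [assuming z > 1]: now -4*log(z - 1) + ∫(2*z*exp(4*z)) dz + ∫(-2/(z - 4)) dz + ∫(3/(z - 2)) dz + ∫(-cos(2*z)) dz.
Step 4. Evaluate the standard form [assuming z > 4]: now -2*log(z - 4) - 4*log(z - 1) + ∫(2*z*exp(4*z)) dz + ∫(3/(z - 2)) dz + ∫(-cos(2*z)) dz.
Step 5. Evaluate the standard form [assuming z > 2]: now -2*log(z - 4) + 3*log(z - 2) - 4*log(z - 1) + ∫(2*z*exp(4*z)) dz + ∫(-cos(2*z)) dz.
Step 6. Integrate ∫(2*z*exp(4*z)) dz by parts with u = z, dv = (2*exp(4*z)) dz, so v = exp(4*z)/2: now z*exp(4*z)/2 - 2*log(z - 4) + 3*log(z - 2) - 4*log(z - 1) + ∫(-exp(4*z)/2) dz + ∫(-cos(2*z)) dz.
Step 7. Evaluate the standard form: now z*exp(4*z)/2 - exp(4*z)/8 - 2*log(z - 4) + 3*log(z - 2) - 4*log(z - 1) + ∫(-cos(2*z)) dz.
Step 8. Evaluate the standard form: now z*exp(4*z)/2 - exp(4*z)/8 - 2*log(z - 4) + 3*log(z - 2) - 4*log(z - 1) - sin(2*z)/2.
Answer: z*exp(4*z)/2 - exp(4*z)/8 - 2*log(z - 4) + 3*log(z - 2) - 4*log(z - 1) - sin(2*z)/2.


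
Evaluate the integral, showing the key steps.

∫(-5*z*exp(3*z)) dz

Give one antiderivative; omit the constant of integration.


Step 1. Integrate ∫(-5*z*exp(3*z)) dz by parts with u = z, dv = (-5*exp(3*z)) dz, so v = -5*exp(3*z)/3: now -5*z*exp(3*z)/3 + ∫(5*exp(3*z)/3) dz.
Step 2. Evaluate the standard form: now -5*z*exp(3*z)/3 + 5*exp(3*z)/9.
Answer: -5*z*exp(3*z)/3 + 5*exp(3*z)/9.


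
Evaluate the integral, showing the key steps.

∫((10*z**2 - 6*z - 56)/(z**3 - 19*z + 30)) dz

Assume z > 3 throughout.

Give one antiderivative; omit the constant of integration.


Step 1. Decompose ∫((10*z**2 - 6*z - 56)/(z**3 - 19*z + 30)) dz by partial fractions, (10*z**2 - 6*z - 56)/(z**3 - 19*z + 30) = 4/(z + 5) + 4/(z - 2) + 2/(z - 3): now ∫(2/(z - 3)) dz + ∫(4/(z - 2)) dz + ∫(4/(z + 5)) dz.
Step 2. Evaluate the standard form [assuming z > -5]: now 4*log(z + 5) + ∫(2/(z - 3)) dz + ∫(4/(z - 2)) dz.
Step 3. Evaluate the standard form [assuming z > 2]: now 4*log(z - 2) + 4*log(z + 5) + ∫(2/(z - 3)) dz.
Step 4. Evaluate the standard form [assuming z > 3]: now 2*log(z - 3) + 4*log(z - 2) + 4*log(z + 5).
Answer: 2*log(z - 3) + 4*log(z - 2) + 4*log(z + 5).


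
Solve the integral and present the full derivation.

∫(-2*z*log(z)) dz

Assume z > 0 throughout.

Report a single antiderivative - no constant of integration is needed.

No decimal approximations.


Step 1. Integrate ∫(-2*z*log(z)) dz by parts with u = log(z), dv = (-2*z) dz, so v = -z**2 [assuming z > 0]: now -z**2*log(z) + ∫(z) dz.
Step 2. Evaluate the standard form: now -z**2*log(z) + z**2/2.
Answer: -z**2*log(z) + z**2/2.


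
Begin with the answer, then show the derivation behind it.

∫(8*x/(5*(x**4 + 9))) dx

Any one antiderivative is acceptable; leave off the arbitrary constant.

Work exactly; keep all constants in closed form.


The answer is 4*atan(x**2/3)/15.
Step 1. Substitute u = x**2, turning ∫(8*x/(5*(x**4 + 9))) dx into ∫(4/(5*(u**2 + 9))) du: now ∫(4/(5*(u**2 + 9))) du.
Step 2. Evaluate the standard form: now 4*atan(u/3)/15.
Step 3. Substitute back u = x**2: now 4*atan(x**2/3)/15.
Answer: 4*atan(x**2/3)/15.


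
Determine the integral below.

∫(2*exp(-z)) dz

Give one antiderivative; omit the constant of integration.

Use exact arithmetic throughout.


Answer: -2*exp(-z).


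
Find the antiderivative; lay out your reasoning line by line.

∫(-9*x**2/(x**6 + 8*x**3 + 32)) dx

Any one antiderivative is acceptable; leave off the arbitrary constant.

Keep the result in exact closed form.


Step 1. Substitute u = x**3 + 4, turning ∫(-9*x**2/(x**6 + 8*x**3 + 32)) dx into ∫(-3/(u**2 + 16)) du: now ∫(-3/(u**2 + 16)) du.
Step 2. Evaluate the standard form: now -3*atan(u/4)/4.
Step 3. Substitute back u = x**3 + 4: now -3*atan(x**3/4 + 1)/4.
Answer: -3*atan(x**3/4 + 1)/4.


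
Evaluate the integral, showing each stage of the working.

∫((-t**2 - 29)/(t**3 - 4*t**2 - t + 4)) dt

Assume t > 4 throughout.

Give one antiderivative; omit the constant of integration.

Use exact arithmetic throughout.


Step 1. Decompose ∫((-t**2 - 29)/(t**3 - 4*t**2 - t + 4)) dt by partial fractions, (-t**2 - 29)/(t**3 - 4*t**2 - t + 4) = -3/(t + 1) + 5/(t - 1) - 3/(t - 4): now ∫(-3/(t - 4)) dt + ∫(5/(t - 1)) dt + ∫(-3/(t + 1)) dt.
Step 2. Evaluate the standard form [assuming t > 4]: now -3*log(t - 4) + ∫(5/(t - 1)) dt + ∫(-3/(t + 1)) dt.
Step 3. Evaluate the standard form [assuming t > 1]: now -3*log(t - 4) + 5*log(t - 1) + ∫(-3/(t + 1)) dt.
Step 4. Evaluate the standard form [assuming t > -1]: now -3*log(t - 4) + 5*log(t - 1) - 3*log(t + 1).
Answer: -3*log(t - 4) + 5*log(t - 1) - 3*log(t + 1).


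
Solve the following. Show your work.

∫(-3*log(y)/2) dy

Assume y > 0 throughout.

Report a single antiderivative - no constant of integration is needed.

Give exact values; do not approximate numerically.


Step 1. Integrate ∫(-3*log(y)/2) dy by parts with u = log(y), dv = (-3/2) dy, so v = -3*y/2 [assuming y > 0]: now -3*y*log(y)/2 + ∫(3/2) dy.
Step 2. Evaluate the standard form: now -3*y*log(y)/2 + 3*y/2.
Answer: -3*y*log(y)/2 + 3*y/2.


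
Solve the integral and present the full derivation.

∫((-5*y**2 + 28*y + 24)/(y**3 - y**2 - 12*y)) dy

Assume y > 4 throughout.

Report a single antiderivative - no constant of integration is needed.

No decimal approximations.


Step 1. Decompose ∫((-5*y**2 + 28*y + 24)/(y**3 - y**2 - 12*y)) dy by partial fractions, (-5*y**2 + 28*y + 24)/(y**3 - y**2 - 12*y) = -5/(y + 3) + 2/(y - 4) - 2/y: now ∫(-2/y) dy + ∫(2/(y - 4)) dy + ∫(-5/(y + 3)) dy.
Step 2. Evaluate the standard form [assuming y > 0]: now -2*log(y) + ∫(2/(y - 4)) dy + ∫(-5/(y + 3)) dy.
Step 3. Evaluate the standard form [assuming y > 4]: now -2*log(y) + 2*log(y - 4) + ∫(-5/(y + 3)) dy.
Step 4. Evaluate the standard form [assuming y > -3]: now -2*log(y) + 2*log(y - 4) - 5*log(y + 3).
Answer: -2*log(y) + 2*log(y - 4) - 5*log(y + 3).


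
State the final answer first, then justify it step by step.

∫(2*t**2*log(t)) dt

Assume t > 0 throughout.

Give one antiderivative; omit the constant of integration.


The answer is 2*t**3*log(t)/3 - 2*t**3/9.
Step 1. Integrate ∫(2*t**2*log(t)) dt by parts with u = log(t), dv = (2*t**2) dt, so v = 2*t**3/3 [assuming t > 0]: now 2*t**3*log(t)/3 + ∫(-2*t**2/3) dt.
Step 2. Evaluate the standard form: now 2*t**3*log(t)/3 - 2*t**3/9.
Answer: 2*t**3*log(t)/3 - 2*t**3/9.


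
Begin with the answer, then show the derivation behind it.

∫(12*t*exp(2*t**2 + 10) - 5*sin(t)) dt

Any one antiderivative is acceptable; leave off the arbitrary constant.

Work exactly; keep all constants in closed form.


The answer is 3*exp(2*t**2 + 10) + 5*cos(t).
Step 1. Rewrite: now ∫(12*t*exp(2*t**2 + 10)) dt + ∫(-5*sin(t)) dt.
Step 2. Evaluate the standard form: now 5*cos(t) + ∫(12*t*exp(2*t**2 + 10)) dt.
Step 3. Substitute u = t**2 + 5, turning ∫(12*t*exp(2*t**2 + 10)) dt into ∫(6*exp(2*u)) du: now 5*cos(t) + ∫(6*exp(2*u)) du.
Step 4. Evaluate the standard form: now 3*exp(2*u) + 5*cos(t).
Step 5. Substitute back u = t**2 + 5: now 3*exp(2*t**2 + 10) + 5*cos(t).
Answer: 3*exp(2*t**2 + 10) + 5*cos(t).


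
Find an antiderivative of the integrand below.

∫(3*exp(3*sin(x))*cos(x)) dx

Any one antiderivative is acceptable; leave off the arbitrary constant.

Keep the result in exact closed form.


Answer: exp(3*sin(x)).


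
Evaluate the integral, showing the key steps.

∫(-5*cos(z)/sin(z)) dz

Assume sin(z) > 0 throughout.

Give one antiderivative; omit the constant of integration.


Step 1. Substitute u = sin(z), turning ∫(-5*cos(z)/sin(z)) dz into ∫(-5/u) du: now ∫(-5/u) du.
Step 2. Evaluate the standard form [assuming u > 0]: now -5*log(u).
Step 3. Substitute back u = sin(z): now -5*log(sin(z)).
Answer: -5*log(sin(z)).


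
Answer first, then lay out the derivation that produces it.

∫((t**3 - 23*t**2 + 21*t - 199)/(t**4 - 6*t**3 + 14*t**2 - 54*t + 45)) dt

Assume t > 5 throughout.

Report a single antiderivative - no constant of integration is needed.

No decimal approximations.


The answer is -4*log(t - 5) + 5*log(t - 1) - 2*atan(t/3)/3.
Step 1. Decompose ∫((t**3 - 23*t**2 + 21*t - 199)/(t**4 - 6*t**3 + 14*t**2 - 54*t + 45)) dt by partial fractions, (t**3 - 23*t**2 + 21*t - 199)/(t**4 - 6*t**3 + 14*t**2 - 54*t + 45) = -2/(t**2 + 9) + 5/(t - 1) - 4/(t - 5): now ∫(-4/(t - 5)) dt + ∫(5/(t - 1)) dt + ∫(-2/(t**2 + 9)) dt.
Step 2. Evaluate the standard form [assuming t > 1]: now 5*log(t - 1) + ∫(-4/(t - 5)) dt + ∫(-2/(t**2 + 9)) dt.
Step 3. Evaluate the standard form [assuming t > 5]: now -4*log(t - 5) + 5*log(t - 1) + ∫(-2/(t**2 + 9)) dt.
Step 4. Evaluate the standard form: now -4*log(t - 5) + 5*log(t - 1) - 2*atan(t/3)/3.
Answer: -4*log(t - 5) + 5*log(t - 1) - 2*atan(t/3)/3.


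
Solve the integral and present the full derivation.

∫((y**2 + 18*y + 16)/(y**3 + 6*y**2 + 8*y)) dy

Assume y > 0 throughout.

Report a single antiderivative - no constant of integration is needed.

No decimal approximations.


Step 1. Decompose ∫((y**2 + 18*y + 16)/(y**3 + 6*y**2 + 8*y)) dy by partial fractions, (y**2 + 18*y + 16)/(y**3 + 6*y**2 + 8*y) = -5/(y + 4) + 4/(y + 2) + 2/y: now ∫(2/y) dy + ∫(4/(y + 2)) dy + ∫(-5/(y + 4)) dy.
Step 2. Evaluate the standard form [assuming y > -4]: now -5*log(y + 4) + ∫(2/y) dy + ∫(4/(y + 2)) dy.
Step 3. Evaluate the standard form [assuming y > 0]: now 2*log(y) - 5*log(y + 4) + ∫(4/(y + 2)) dy.
Step 4. Evaluate the standard form [assuming y > -2]: now 2*log(y) + 4*log(y + 2) - 5*log(y + 4).
Answer: 2*log(y) + 4*log(y + 2) - 5*log(y + 4).


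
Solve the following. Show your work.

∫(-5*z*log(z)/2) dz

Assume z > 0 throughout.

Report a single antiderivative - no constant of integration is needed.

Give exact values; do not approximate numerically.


Step 1. Integrate ∫(-5*z*log(z)/2) dz by parts with u = log(z), dv = (-5*z/2) dz, so v = -5*z**2/4 [assuming z > 0]: now -5*z**2*log(z)/4 + ∫(5*z/4) dz.
Step 2. Evaluate the standard form: now -5*z**2*log(z)/4 + 5*z**2/8.
Answer: -5*z**2*log(z)/4 + 5*z**2/8.


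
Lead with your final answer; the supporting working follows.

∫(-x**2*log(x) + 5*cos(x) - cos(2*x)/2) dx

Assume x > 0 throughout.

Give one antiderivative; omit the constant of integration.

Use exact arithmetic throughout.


The answer is -x**3*log(x)/3 + x**3/9 + 5*sin(x) - sin(2*x)/4.
Step 1. Rewrite: now ∫(-x**2*log(x)) dx + ∫(5*cos(x)) dx + ∫(-cos(2*x)/2) dx.
Step 2. Integrate ∫(-x**2*log(x)) dx by parts with u = log(x), dv = (-x**2) dx, so v = -x**3/3 [assuming x > 0]: now -x**3*log(x)/3 + ∫(x**2/3) dx + ∫(5*cos(x)) dx + ∫(-cos(2*x)/2) dx.
Step 3. Evaluate the standard form: now -x**3*log(x)/3 + x**3/9 + ∫(5*cos(x)) dx + ∫(-cos(2*x)/2) dx.
Step 4. Evaluate the standard form: now -x**3*log(x)/3 + x**3/9 - sin(2*x)/4 + ∫(5*cos(x)) dx.
Step 5. Evaluate the standard form: now -x**3*log(x)/3 + x**3/9 + 5*sin(x) - sin(2*x)/4.
Answer: -x**3*log(x)/3 + x**3/9 + 5*sin(x) - sin(2*x)/4.


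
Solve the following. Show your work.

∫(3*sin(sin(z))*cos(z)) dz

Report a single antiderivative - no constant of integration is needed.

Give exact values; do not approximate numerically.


Step 1. Substitute u = sin(z), turning ∫(3*sin(sin(z))*cos(z)) dz into ∫(3*sin(u)) du: now ∫(3*sin(u)) du.
Step 2. Evaluate the standard form: now -3*cos(u).
Step 3. Substitute back u = sin(z): now -3*cos(sin(z)).
Answer: -3*cos(sin(z)).


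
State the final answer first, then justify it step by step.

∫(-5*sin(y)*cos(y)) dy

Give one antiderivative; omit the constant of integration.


The answer is -5*sin(y)**2/2.
Step 1. Substitute u = sin(y), turning ∫(-5*sin(y)*cos(y)) dy into ∫(-5*u) du: now ∫(-5*u) du.
Step 2. Evaluate the standard form: now -5*u**2/2.
Step 3. Substitute back u = sin(y): now -5*sin(y)**2/2.
Answer: -5*sin(y)**2/2.


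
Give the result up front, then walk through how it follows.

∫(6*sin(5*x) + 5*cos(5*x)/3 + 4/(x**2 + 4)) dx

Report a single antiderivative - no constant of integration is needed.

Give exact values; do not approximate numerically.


The answer is sin(5*x)/3 - 6*cos(5*x)/5 + 2*atan(x/2).
Step 1. Rewrite: now ∫(4/(x**2 + 4)) dx + ∫(6*sin(5*x)) dx + ∫(5*cos(5*x)/3) dx.
Step 2. Evaluate the standard form: now 2*atan(x/2) + ∫(6*sin(5*x)) dx + ∫(5*cos(5*x)/3) dx.
Step 3. Evaluate the standard form: now -6*cos(5*x)/5 + 2*atan(x/2) + ∫(5*cos(5*x)/3) dx.
Step 4. Evaluate the standard form: now sin(5*x)/3 - 6*cos(5*x)/5 + 2*atan(x/2).
Answer: sin(5*x)/3 - 6*cos(5*x)/5 + 2*atan(x/2).


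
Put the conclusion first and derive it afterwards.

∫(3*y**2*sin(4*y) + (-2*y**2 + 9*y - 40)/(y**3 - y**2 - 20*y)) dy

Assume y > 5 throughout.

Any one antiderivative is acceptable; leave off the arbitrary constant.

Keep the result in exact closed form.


The answer is -3*y**2*cos(4*y)/4 + 3*y*sin(4*y)/8 + 2*log(y) - log(y - 5) - 3*log(y + 4) + 3*cos(4*y)/32.
Step 1. Rewrite: now ∫(3*y**2*sin(4*y)) dy + ∫((-2*y**2 + 9*y - 40)/(y**3 - y**2 - 20*y)) dy.
Step 2. Decompose ∫((-2*y**2 + 9*y - 40)/(y**3 - y**2 - 20*y)) dy by partial fractions, (-2*y**2 + 9*y - 40)/(y**3 - y**2 - 20*y) = -3/(y + 4) - 1/(y - 5) + 2/y: now ∫(2/y) dy + ∫(3*y**2*sin(4*y)) dy + ∫(-1/(y - 5)) dy + ∫(-3/(y + 4)) dy.
Step 3. Evaluate the standard form [assuming y > 5]: now -log(y - 5) + ∫(2/y) dy + ∫(3*y**2*sin(4*y)) dy + ∫(-3/(y + 4)) dy.
Step 4. Evaluate the standard form [assuming y > 0]: now 2*log(y) - log(y - 5) + ∫(3*y**2*sin(4*y)) dy + ∫(-3/(y + 4)) dy.
Step 5. Evaluate the standard form [assuming y > -4]: now 2*log(y) - log(y - 5) - 3*log(y + 4) + ∫(3*y**2*sin(4*y)) dy.
Step 6. Integrate ∫(3*y**2*sin(4*y)) dy by parts with u = y**2, dv = (3*sin(4*y)) dy, so v = -3*cos(4*y)/4: now -3*y**2*cos(4*y)/4 + 2*log(y) - log(y - 5) - 3*log(y + 4) + ∫(3*y*cos(4*y)/2) dy.
Step 7. Integrate ∫(3*y*cos(4*y)/2) dy by parts with u = y, dv = (3*cos(4*y)/2) dy, so v = 3*sin(4*y)/8: now -3*y**2*cos(4*y)/4 + 3*y*sin(4*y)/8 + 2*log(y) - log(y - 5) - 3*log(y + 4) + ∫(-3*sin(4*y)/8) dy.
Step 8. Evaluate the standard form: now -3*y**2*cos(4*y)/4 + 3*y*sin(4*y)/8 + 2*log(y) - log(y - 5) - 3*log(y + 4) + 3*cos(4*y)/32.
Answer: -3*y**2*cos(4*y)/4 + 3*y*sin(4*y)/8 + 2*log(y) - log(y - 5) - 3*log(y + 4) + 3*cos(4*y)/32.


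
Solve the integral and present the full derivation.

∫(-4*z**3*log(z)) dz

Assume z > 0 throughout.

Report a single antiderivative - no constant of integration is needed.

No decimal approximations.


Step 1. Integrate ∫(-4*z**3*log(z)) dz by parts with u = log(z), dv = (-4*z**3) dz, so v = -z**4 [assuming z > 0]: now -z**4*log(z) + ∫(z**3) dz.
Step 2. Evaluate the standard form: now -z**4*log(z) + z**4/4.
Answer: -z**4*log(z) + z**4/4.


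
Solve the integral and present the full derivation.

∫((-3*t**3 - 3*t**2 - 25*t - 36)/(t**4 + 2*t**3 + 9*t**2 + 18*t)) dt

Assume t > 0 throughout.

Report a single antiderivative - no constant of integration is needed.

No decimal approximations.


Step 1. Decompose ∫((-3*t**3 - 3*t**2 - 25*t - 36)/(t**4 + 2*t**3 + 9*t**2 + 18*t)) dt by partial fractions, (-3*t**3 - 3*t**2 - 25*t - 36)/(t**4 + 2*t**3 + 9*t**2 + 18*t) = 1/(t**2 + 9) - 1/(t + 2) - 2/t: now ∫(-2/t) dt + ∫(-1/(t + 2)) dt + ∫(1/(t**2 + 9)) dt.
Step 2. Evaluate the standard form [assuming t > 0]: now -2*log(t) + ∫(-1/(t + 2)) dt + ∫(1/(t**2 + 9)) dt.
Step 3. Evaluate the standard form [assuming t > -2]: now -2*log(t) - log(t + 2) + ∫(1/(t**2 + 9)) dt.
Step 4. Evaluate the standard form: now -2*log(t) - log(t + 2) + atan(t/3)/3.
Answer: -2*log(t) - log(t + 2) + atan(t/3)/3.


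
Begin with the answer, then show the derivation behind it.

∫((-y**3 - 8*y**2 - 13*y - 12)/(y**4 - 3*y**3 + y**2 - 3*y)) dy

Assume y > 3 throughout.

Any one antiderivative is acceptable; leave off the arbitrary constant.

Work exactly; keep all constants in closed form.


The answer is 4*log(y) - 5*log(y - 3) + 4*atan(y).
Step 1. Decompose ∫((-y**3 - 8*y**2 - 13*y - 12)/(y**4 - 3*y**3 + y**2 - 3*y)) dy by partial fractions, (-y**3 - 8*y**2 - 13*y - 12)/(y**4 - 3*y**3 + y**2 - 3*y) = 4/(y**2 + 1) - 5/(y - 3) + 4/y: now ∫(4/y) dy + ∫(-5/(y - 3)) dy + ∫(4/(y**2 + 1)) dy.
Step 2. Evaluate the standard form [assuming y > 3]: now -5*log(y - 3) + ∫(4/y) dy + ∫(4/(y**2 + 1)) dy.
Step 3. Evaluate the standard form [assuming y > 0]: now 4*log(y) - 5*log(y - 3) + ∫(4/(y**2 + 1)) dy.
Step 4. Evaluate the standard form: now 4*log(y) - 5*log(y - 3) + 4*atan(y).
Answer: 4*log(y) - 5*log(y - 3) + 4*atan(y).


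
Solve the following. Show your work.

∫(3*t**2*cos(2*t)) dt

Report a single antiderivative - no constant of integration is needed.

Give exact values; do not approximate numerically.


Step 1. Integrate ∫(3*t**2*cos(2*t)) dt by parts with u = t**2, dv = (3*cos(2*t)) dt, so v = 3*sin(2*t)/2: now 3*t**2*sin(2*t)/2 + ∫(-3*t*sin(2*t)) dt.
Step 2. Integrate ∫(-3*t*sin(2*t)) dt by parts with u = t, dv = (-3*sin(2*t)) dt, so v = 3*cos(2*t)/2: now 3*t**2*sin(2*t)/2 + 3*t*cos(2*t)/2 + ∫(-3*cos(2*t)/2) dt.
Step 3. Evaluate the standard form: now 3*t**2*sin(2*t)/2 + 3*t*cos(2*t)/2 - 3*sin(2*t)/4.
Answer: 3*t**2*sin(2*t)/2 + 3*t*cos(2*t)/2 - 3*sin(2*t)/4.


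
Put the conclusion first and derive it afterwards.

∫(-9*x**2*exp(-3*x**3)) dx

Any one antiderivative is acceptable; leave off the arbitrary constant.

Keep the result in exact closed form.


The answer is exp(-3*x**3).
Step 1. Substitute u = x**3, turning ∫(-9*x**2*exp(-3*x**3)) dx into ∫(-3*exp(-3*u)) du: now ∫(-3*exp(-3*u)) du.
Step 2. Evaluate the standard form: now exp(-3*u).
Step 3. Substitute back u = x**3: now exp(-3*x**3).
Answer: exp(-3*x**3).


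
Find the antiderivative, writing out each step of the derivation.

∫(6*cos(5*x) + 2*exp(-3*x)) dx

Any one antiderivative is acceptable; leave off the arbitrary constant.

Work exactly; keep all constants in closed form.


Step 1. Rewrite: now ∫(2*exp(-3*x)) dx + ∫(6*cos(5*x)) dx.
Step 2. Evaluate the standard form: now ∫(6*cos(5*x)) dx - 2*exp(-3*x)/3.
Step 3. Evaluate the standard form: now 6*sin(5*x)/5 - 2*exp(-3*x)/3.
Answer: 6*sin(5*x)/5 - 2*exp(-3*x)/3.


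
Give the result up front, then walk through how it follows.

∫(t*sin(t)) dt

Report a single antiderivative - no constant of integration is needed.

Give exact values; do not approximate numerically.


The answer is -t*cos(t) + sin(t).
Step 1. Integrate ∫(t*sin(t)) dt by parts with u = t, dv = (sin(t)) dt, so v = -cos(t): now -t*cos(t) + ∫(cos(t)) dt.
Step 2. Evaluate the standard form: now -t*cos(t) + sin(t).
Answer: -t*cos(t) + sin(t).


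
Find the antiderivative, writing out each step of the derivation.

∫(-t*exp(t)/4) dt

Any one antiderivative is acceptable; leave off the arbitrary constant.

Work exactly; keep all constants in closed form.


Step 1. Integrate ∫(-t*exp(t)/4) dt by parts with u = t, dv = (-exp(t)/4) dt, so v = -exp(t)/4: now -t*exp(t)/4 + ∫(exp(t)/4) dt.
Step 2. Evaluate the standard form: now -t*exp(t)/4 + exp(t)/4.
Answer: -t*exp(t)/4 + exp(t)/4.


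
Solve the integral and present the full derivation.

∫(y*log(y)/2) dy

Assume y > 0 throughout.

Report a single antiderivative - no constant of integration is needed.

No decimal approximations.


Step 1. Integrate ∫(y*log(y)/2) dy by parts with u = log(y), dv = (y/2) dy, so v = y**2/4 [assuming y > 0]: now y**2*log(y)/4 + ∫(-y/4) dy.
Step 2. Evaluate the standard form: now y**2*log(y)/4 - y**2/8.
Answer: y**2*log(y)/4 - y**2/8.


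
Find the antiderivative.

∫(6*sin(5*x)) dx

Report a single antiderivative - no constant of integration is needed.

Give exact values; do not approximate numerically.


Answer: -6*cos(5*x)/5.


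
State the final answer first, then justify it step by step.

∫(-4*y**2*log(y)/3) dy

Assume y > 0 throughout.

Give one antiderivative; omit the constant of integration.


The answer is -4*y**3*log(y)/9 + 4*y**3/27.
Step 1. Integrate ∫(-4*y**2*log(y)/3) dy by parts with u = log(y), dv = (-4*y**2/3) dy, so v = -4*y**3/9 [assuming y > 0]: now -4*y**3*log(y)/9 + ∫(4*y**2/9) dy.
Step 2. Evaluate the standard form: now -4*y**3*log(y)/9 + 4*y**3/27.
Answer: -4*y**3*log(y)/9 + 4*y**3/27.


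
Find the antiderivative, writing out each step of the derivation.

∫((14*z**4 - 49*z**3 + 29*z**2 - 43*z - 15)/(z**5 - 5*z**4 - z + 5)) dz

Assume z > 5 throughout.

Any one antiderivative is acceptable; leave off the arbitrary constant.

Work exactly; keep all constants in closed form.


Step 1. Decompose ∫((14*z**4 - 49*z**3 + 29*z**2 - 43*z - 15)/(z**5 - 5*z**4 - z + 5)) dz by partial fractions, (14*z**4 - 49*z**3 + 29*z**2 - 43*z - 15)/(z**5 - 5*z**4 - z + 5) = -3/(z**2 + 1) + 5/(z + 1) + 4/(z - 1) + 5/(z - 5): now ∫(5/(z - 5)) dz + ∫(4/(z - 1)) dz + ∫(5/(z + 1)) dz + ∫(-3/(z**2 + 1)) dz.
Step 2. Evaluate the standard form [assuming z > -1]: now 5*log(z + 1) + ∫(5/(z - 5)) dz + ∫(4/(z - 1)) dz + ∫(-3/(z**2 + 1)) dz.
Step 3. Evaluate the standard form [assuming z > 5]: now 5*log(z - 5) + 5*log(z + 1) + ∫(4/(z - 1)) dz + ∫(-3/(z**2 + 1)) dz.
Step 4. Evaluate the standard form [assuming z > 1]: now 5*log(z - 5) + 4*log(z - 1) + 5*log(z + 1) + ∫(-3/(z**2 + 1)) dz.
Step 5. Evaluate the standard form: now 5*log(z - 5) + 4*log(z - 1) + 5*log(z + 1) - 3*atan(z).
Answer: 5*log(z - 5) + 4*log(z - 1) + 5*log(z + 1) - 3*atan(z).


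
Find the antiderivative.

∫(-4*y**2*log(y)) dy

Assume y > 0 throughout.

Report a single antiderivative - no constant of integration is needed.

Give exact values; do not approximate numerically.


Answer: -4*y**3*log(y)/3 + 4*y**3/9.


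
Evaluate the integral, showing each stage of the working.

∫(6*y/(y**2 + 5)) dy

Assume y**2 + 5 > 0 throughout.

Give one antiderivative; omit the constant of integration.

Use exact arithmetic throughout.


Step 1. Substitute u = y**2 + 5, turning ∫(6*y/(y**2 + 5)) dy into ∫(3/u) du: now ∫(3/u) du.
Step 2. Evaluate the standard form [assuming u > 0]: now 3*log(u).
Step 3. Substitute back u = y**2 + 5: now 3*log(y**2 + 5).
Answer: 3*log(y**2 + 5).


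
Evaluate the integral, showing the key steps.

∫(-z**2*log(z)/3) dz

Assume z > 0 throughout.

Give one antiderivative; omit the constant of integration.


Step 1. Integrate ∫(-z**2*log(z)/3) dz by parts with u = log(z), dv = (-z**2/3) dz, so v = -z**3/9 [assuming z > 0]: now -z**3*log(z)/9 + ∫(z**2/9) dz.
Step 2. Evaluate the standard form: now -z**3*log(z)/9 + z**3/27.
Answer: -z**3*log(z)/9 + z**3/27.


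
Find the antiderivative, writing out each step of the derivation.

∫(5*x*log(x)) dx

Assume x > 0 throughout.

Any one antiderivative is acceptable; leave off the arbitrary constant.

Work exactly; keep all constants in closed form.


Step 1. Integrate ∫(5*x*log(x)) dx by parts with u = log(x), dv = (5*x) dx, so v = 5*x**2/2 [assuming x > 0]: now 5*x**2*log(x)/2 + ∫(-5*x/2) dx.
Step 2. Evaluate the standard form: now 5*x**2*log(x)/2 - 5*x**2/4.
Answer: 5*x**2*log(x)/2 - 5*x**2/4.


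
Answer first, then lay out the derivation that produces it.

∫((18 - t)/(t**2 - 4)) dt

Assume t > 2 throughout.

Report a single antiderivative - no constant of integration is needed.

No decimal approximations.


The answer is 4*log(t - 2) - 5*log(t + 2).
Step 1. Decompose ∫((18 - t)/(t**2 - 4)) dt by partial fractions, (18 - t)/(t**2 - 4) = -5/(t + 2) + 4/(t - 2): now ∫(4/(t - 2)) dt + ∫(-5/(t + 2)) dt.
Step 2. Evaluate the standard form [assuming t > 2]: now 4*log(t - 2) + ∫(-5/(t + 2)) dt.
Step 3. Evaluate the standard form [assuming t > -2]: now 4*log(t - 2) - 5*log(t + 2).
Answer: 4*log(t - 2) - 5*log(t + 2).


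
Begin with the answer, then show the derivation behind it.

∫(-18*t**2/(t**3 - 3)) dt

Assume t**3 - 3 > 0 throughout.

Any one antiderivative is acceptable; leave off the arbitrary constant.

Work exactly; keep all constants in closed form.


The answer is -6*log(t**3 - 3).
Step 1. Substitute u = t**3 - 3, turning ∫(-18*t**2/(t**3 - 3)) dt into ∫(-6/u) du: now ∫(-6/u) du.
Step 2. Evaluate the standard form [assuming u > 0]: now -6*log(u).
Step 3. Substitute back u = t**3 - 3: now -6*log(t**3 - 3).
Answer: -6*log(t**3 - 3).


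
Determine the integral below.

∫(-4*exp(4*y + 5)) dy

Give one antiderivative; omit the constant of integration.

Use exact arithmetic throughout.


Answer: -exp(4*y + 5).


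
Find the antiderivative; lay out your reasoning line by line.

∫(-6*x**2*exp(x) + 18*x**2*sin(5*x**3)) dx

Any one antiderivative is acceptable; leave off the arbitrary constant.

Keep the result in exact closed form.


Step 1. Rewrite: now ∫(-6*x**2*exp(x)) dx + ∫(18*x**2*sin(5*x**3)) dx.
Step 2. Integrate ∫(-6*x**2*exp(x)) dx by parts with u = x**2, dv = (-6*exp(x)) dx, so v = -6*exp(x): now -6*x**2*exp(x) + ∫(12*x*exp(x)) dx + ∫(18*x**2*sin(5*x**3)) dx.
Step 3. Integrate ∫(12*x*exp(x)) dx by parts with u = x, dv = (12*exp(x)) dx, so v = 12*exp(x): now -6*x**2*exp(x) + 12*x*exp(x) + ∫(18*x**2*sin(5*x**3)) dx + ∫(-12*exp(x)) dx.
Step 4. Evaluate the standard form: now -6*x**2*exp(x) + 12*x*exp(x) - 12*exp(x) + ∫(18*x**2*sin(5*x**3)) dx.
Step 5. Substitute u = x**3, turning ∫(18*x**2*sin(5*x**3)) dx into ∫(6*sin(5*u)) du: now -6*x**2*exp(x) + 12*x*exp(x) - 12*exp(x) + ∫(6*sin(5*u)) du.
Step 6. Evaluate the standard form: now -6*x**2*exp(x) + 12*x*exp(x) - 12*exp(x) - 6*cos(5*u)/5.
Step 7. Substitute back u = x**3: now -6*x**2*exp(x) + 12*x*exp(x) - 12*exp(x) - 6*cos(5*x**3)/5.
Answer: -6*x**2*exp(x) + 12*x*exp(x) - 12*exp(x) - 6*cos(5*x**3)/5.


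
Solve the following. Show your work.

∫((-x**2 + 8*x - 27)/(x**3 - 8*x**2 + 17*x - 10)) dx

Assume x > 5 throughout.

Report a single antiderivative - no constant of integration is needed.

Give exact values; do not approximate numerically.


Step 1. Decompose ∫((-x**2 + 8*x - 27)/(x**3 - 8*x**2 + 17*x - 10)) dx by partial fractions, (-x**2 + 8*x - 27)/(x**3 - 8*x**2 + 17*x - 10) = -5/(x - 1) + 5/(x - 2) - 1/(x - 5): now ∫(-1/(x - 5)) dx + ∫(5/(x - 2)) dx + ∫(-5/(x - 1)) dx.
Step 2. Evaluate the standard form [assuming x > 1]: now -5*log(x - 1) + ∫(-1/(x - 5)) dx + ∫(5/(x - 2)) dx.
Step 3. Evaluate the standard form [assuming x > 2]: now 5*log(x - 2) - 5*log(x - 1) + ∫(-1/(x - 5)) dx.
Step 4. Evaluate the standard form [assuming x > 5]: now -log(x - 5) + 5*log(x - 2) - 5*log(x - 1).
Answer: -log(x - 5) + 5*log(x - 2) - 5*log(x - 1).


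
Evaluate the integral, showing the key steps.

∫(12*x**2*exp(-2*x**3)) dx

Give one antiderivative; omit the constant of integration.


Step 1. Substitute u = x**3, turning ∫(12*x**2*exp(-2*x**3)) dx into ∫(4*exp(-2*u)) du: now ∫(4*exp(-2*u)) du.
Step 2. Evaluate the standard form: now -2*exp(-2*u).
Step 3. Substitute back u = x**3: now -2*exp(-2*x**3).
Answer: -2*exp(-2*x**3).


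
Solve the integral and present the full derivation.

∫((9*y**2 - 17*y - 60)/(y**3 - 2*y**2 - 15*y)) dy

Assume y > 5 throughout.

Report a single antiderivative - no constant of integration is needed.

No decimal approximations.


Step 1. Decompose ∫((9*y**2 - 17*y - 60)/(y**3 - 2*y**2 - 15*y)) dy by partial fractions, (9*y**2 - 17*y - 60)/(y**3 - 2*y**2 - 15*y) = 3/(y + 3) + 2/(y - 5) + 4/y: now ∫(4/y) dy + ∫(2/(y - 5)) dy + ∫(3/(y + 3)) dy.
Step 2. Evaluate the standard form [assuming y > 5]: now 2*log(y - 5) + ∫(4/y) dy + ∫(3/(y + 3)) dy.
Step 3. Evaluate the standard form [assuming y > -3]: now 2*log(y - 5) + 3*log(y + 3) + ∫(4/y) dy.
Step 4. Evaluate the standard form [assuming y > 0]: now 4*log(y) + 2*log(y - 5) + 3*log(y + 3).
Answer: 4*log(y) + 2*log(y - 5) + 3*log(y + 3).


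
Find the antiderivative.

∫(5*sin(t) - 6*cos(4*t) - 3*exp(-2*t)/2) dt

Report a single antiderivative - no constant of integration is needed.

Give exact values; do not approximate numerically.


Answer: -3*sin(4*t)/2 - 5*cos(t) + 3*exp(-2*t)/4.


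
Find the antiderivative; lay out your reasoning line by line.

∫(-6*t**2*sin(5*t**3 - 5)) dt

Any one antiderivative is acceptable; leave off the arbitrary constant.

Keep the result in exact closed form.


Step 1. Substitute u = t**3 - 1, turning ∫(-6*t**2*sin(5*t**3 - 5)) dt into ∫(-2*sin(5*u)) du: now ∫(-2*sin(5*u)) du.
Step 2. Evaluate the standard form: now 2*cos(5*u)/5.
Step 3. Substitute back u = t**3 - 1: now 2*cos(5*t**3 - 5)/5.
Answer: 2*cos(5*t**3 - 5)/5.


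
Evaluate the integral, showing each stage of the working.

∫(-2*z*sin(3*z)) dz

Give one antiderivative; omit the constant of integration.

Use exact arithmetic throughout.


Step 1. Integrate ∫(-2*z*sin(3*z)) dz by parts with u = z, dv = (-2*sin(3*z)) dz, so v = 2*cos(3*z)/3: now 2*z*cos(3*z)/3 + ∫(-2*cos(3*z)/3) dz.
Step 2. Evaluate the standard form: now 2*z*cos(3*z)/3 - 2*sin(3*z)/9.
Answer: 2*z*cos(3*z)/3 - 2*sin(3*z)/9.


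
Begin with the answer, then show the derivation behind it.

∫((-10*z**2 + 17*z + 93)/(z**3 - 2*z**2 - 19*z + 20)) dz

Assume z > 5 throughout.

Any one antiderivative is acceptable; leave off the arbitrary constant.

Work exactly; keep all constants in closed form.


The answer is -2*log(z - 5) - 5*log(z - 1) - 3*log(z + 4).
Step 1. Decompose ∫((-10*z**2 + 17*z + 93)/(z**3 - 2*z**2 - 19*z + 20)) dz by partial fractions, (-10*z**2 + 17*z + 93)/(z**3 - 2*z**2 - 19*z + 20) = -3/(z + 4) - 5/(z - 1) - 2/(z - 5): now ∫(-2/(z - 5)) dz + ∫(-5/(z - 1)) dz + ∫(-3/(z + 4)) dz.
Step 2. Evaluate the standard form [assuming z > -4]: now -3*log(z + 4) + ∫(-2/(z - 5)) dz + ∫(-5/(z - 1)) dz.
Step 3. Evaluate the standard form [assuming z > 5]: now -2*log(z - 5) - 3*log(z + 4) + ∫(-5/(z - 1)) dz.
Step 4. Evaluate the standard form [assuming z > 1]: now -2*log(z - 5) - 5*log(z - 1) - 3*log(z + 4).
Answer: -2*log(z - 5) - 5*log(z - 1) - 3*log(z + 4).


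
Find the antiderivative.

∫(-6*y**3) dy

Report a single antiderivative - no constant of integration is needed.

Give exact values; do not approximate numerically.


Answer: -3*y**4/2.


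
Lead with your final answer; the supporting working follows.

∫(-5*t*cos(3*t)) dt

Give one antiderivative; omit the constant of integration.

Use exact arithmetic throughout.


The answer is -5*t*sin(3*t)/3 - 5*cos(3*t)/9.
Step 1. Integrate ∫(-5*t*cos(3*t)) dt by parts with u = t, dv = (-5*cos(3*t)) dt, so v = -5*sin(3*t)/3: now -5*t*sin(3*t)/3 + ∫(5*sin(3*t)/3) dt.
Step 2. Evaluate the standard form: now -5*t*sin(3*t)/3 - 5*cos(3*t)/9.
Answer: -5*t*sin(3*t)/3 - 5*cos(3*t)/9.


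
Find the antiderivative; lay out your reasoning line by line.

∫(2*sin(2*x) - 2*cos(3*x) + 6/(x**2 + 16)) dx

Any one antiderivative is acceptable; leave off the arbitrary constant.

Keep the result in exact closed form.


Step 1. Rewrite: now ∫(6/(x**2 + 16)) dx + ∫(2*sin(2*x)) dx + ∫(-2*cos(3*x)) dx.
Step 2. Evaluate the standard form: now -2*sin(3*x)/3 + ∫(6/(x**2 + 16)) dx + ∫(2*sin(2*x)) dx.
Step 3. Evaluate the standard form: now -2*sin(3*x)/3 - cos(2*x) + ∫(6/(x**2 + 16)) dx.
Step 4. Evaluate the standard form: now -2*sin(3*x)/3 - cos(2*x) + 3*atan(x/4)/2.
Answer: -2*sin(3*x)/3 - cos(2*x) + 3*atan(x/4)/2.


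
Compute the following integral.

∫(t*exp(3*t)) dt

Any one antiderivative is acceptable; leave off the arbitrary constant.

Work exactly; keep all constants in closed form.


Answer: t*exp(3*t)/3 - exp(3*t)/9.


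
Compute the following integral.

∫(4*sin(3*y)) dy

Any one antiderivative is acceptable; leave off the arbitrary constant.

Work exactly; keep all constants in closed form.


Answer: -4*cos(3*y)/3.
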